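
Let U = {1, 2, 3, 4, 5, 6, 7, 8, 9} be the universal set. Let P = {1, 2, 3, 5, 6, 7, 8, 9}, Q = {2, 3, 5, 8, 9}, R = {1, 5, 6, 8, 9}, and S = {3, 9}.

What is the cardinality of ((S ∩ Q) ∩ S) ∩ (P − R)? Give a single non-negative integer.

1

S ∩ Q = {3, 9}
(S ∩ Q) ∩ S = {3, 9}
P − R = {2, 3, 7}
((S ∩ Q) ∩ S) ∩ (P − R) = {3}
|((S ∩ Q) ∩ S) ∩ (P − R)| = 1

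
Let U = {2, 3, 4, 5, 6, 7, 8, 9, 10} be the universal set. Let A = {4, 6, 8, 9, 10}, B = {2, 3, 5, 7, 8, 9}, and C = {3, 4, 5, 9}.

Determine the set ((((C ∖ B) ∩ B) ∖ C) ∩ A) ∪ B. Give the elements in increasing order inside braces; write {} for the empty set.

C ∖ B = {4}
(C ∖ B) ∩ B = {}
((C ∖ B) ∩ B) ∖ C = {}
(((C ∖ B) ∩ B) ∖ C) ∩ A = {}
((((C ∖ B) ∩ B) ∖ C) ∩ A) ∪ B = {2, 3, 5, 7, 8, 9}

{2, 3, 5, 7, 8, 9}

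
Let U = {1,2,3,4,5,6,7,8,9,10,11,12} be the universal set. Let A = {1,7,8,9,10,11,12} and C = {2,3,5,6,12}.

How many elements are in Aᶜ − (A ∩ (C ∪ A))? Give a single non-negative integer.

Aᶜ = {2,3,4,5,6}
C ∪ A = {1,2,3,5,6,7,8,9,10,11,12}
A ∩ (C ∪ A) = {1,7,8,9,10,11,12}
Aᶜ − (A ∩ (C ∪ A)) = {2,3,4,5,6}
|Aᶜ − (A ∩ (C ∪ A))| = 5

5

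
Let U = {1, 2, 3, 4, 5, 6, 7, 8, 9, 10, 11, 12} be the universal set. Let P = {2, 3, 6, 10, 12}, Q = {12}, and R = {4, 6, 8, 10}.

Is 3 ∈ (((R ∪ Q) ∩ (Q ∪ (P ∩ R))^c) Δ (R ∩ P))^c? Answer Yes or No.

3 ∉ R and 3 ∉ Q, so 3 ∉ R ∪ Q
3 ∈ P and 3 ∉ R, so 3 ∉ P ∩ R
3 ∉ Q and 3 ∉ (P ∩ R), so 3 ∉ Q ∪ (P ∩ R)
3 ∈ (Q ∪ (P ∩ R))^c since 3 ∉ (Q ∪ (P ∩ R))
3 ∉ (R ∪ Q) and 3 ∈ (Q ∪ (P ∩ R))^c, so 3 ∉ (R ∪ Q) ∩ (Q ∪ (P ∩ R))^c
3 ∉ R and 3 ∈ P, so 3 ∉ R ∩ P
3 ∉ ((R ∪ Q) ∩ (Q ∪ (P ∩ R))^c) and 3 ∉ (R ∩ P), so 3 ∉ ((R ∪ Q) ∩ (Q ∪ (P ∩ R))^c) Δ (R ∩ P)
3 ∈ (((R ∪ Q) ∩ (Q ∪ (P ∩ R))^c) Δ (R ∩ P))^c since 3 ∉ (((R ∪ Q) ∩ (Q ∪ (P ∩ R))^c) Δ (R ∩ P))

Yes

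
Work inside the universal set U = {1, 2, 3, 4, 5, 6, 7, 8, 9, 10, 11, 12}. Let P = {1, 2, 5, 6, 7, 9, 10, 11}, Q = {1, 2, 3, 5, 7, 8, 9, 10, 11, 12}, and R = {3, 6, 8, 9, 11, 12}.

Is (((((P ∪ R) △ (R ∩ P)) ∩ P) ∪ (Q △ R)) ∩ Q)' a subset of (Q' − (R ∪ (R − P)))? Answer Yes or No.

No

P ∪ R = {1, 2, 3, 5, 6, 7, 8, 9, 10, 11, 12}
R ∩ P = {6, 9, 11}
(P ∪ R) △ (R ∩ P) = {1, 2, 3, 5, 7, 8, 10, 12}
((P ∪ R) △ (R ∩ P)) ∩ P = {1, 2, 5, 7, 10}
Q △ R = {1, 2, 5, 6, 7, 10}
(((P ∪ R) △ (R ∩ P)) ∩ P) ∪ (Q △ R) = {1, 2, 5, 6, 7, 10}
((((P ∪ R) △ (R ∩ P)) ∩ P) ∪ (Q △ R)) ∩ Q = {1, 2, 5, 7, 10}
(((((P ∪ R) △ (R ∩ P)) ∩ P) ∪ (Q △ R)) ∩ Q)' = {3, 4, 6, 8, 9, 11, 12}
Q' = {4, 6}
R − P = {3, 8, 12}
R ∪ (R − P) = {3, 6, 8, 9, 11, 12}
Q' − (R ∪ (R − P)) = {4}
3 ∈ (((((P ∪ R) △ (R ∩ P)) ∩ P) ∪ (Q △ R)) ∩ Q)' but 3 ∉ Q' − (R ∪ (R − P)), so the inclusion fails.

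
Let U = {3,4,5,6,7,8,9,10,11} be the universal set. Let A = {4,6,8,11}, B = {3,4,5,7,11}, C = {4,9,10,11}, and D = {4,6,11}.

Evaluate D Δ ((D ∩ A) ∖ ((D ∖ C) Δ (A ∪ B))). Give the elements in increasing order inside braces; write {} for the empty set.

{4,11}

D ∩ A = {4,6,11}
D ∖ C = {6}
A ∪ B = {3,4,5,6,7,8,11}
(D ∖ C) Δ (A ∪ B) = {3,4,5,7,8,11}
(D ∩ A) ∖ ((D ∖ C) Δ (A ∪ B)) = {6}
D Δ ((D ∩ A) ∖ ((D ∖ C) Δ (A ∪ B))) = {4,11}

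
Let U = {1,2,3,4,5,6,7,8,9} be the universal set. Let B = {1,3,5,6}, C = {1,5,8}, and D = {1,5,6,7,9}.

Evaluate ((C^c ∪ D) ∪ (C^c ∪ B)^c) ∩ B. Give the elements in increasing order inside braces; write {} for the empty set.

{1,3,5,6}

C^c = {2,3,4,6,7,9}
C^c ∪ D = {1,2,3,4,5,6,7,9}
C^c ∪ B = {1,2,3,4,5,6,7,9}
(C^c ∪ B)^c = {8}
(C^c ∪ D) ∪ (C^c ∪ B)^c = {1,2,3,4,5,6,7,8,9}
((C^c ∪ D) ∪ (C^c ∪ B)^c) ∩ B = {1,3,5,6}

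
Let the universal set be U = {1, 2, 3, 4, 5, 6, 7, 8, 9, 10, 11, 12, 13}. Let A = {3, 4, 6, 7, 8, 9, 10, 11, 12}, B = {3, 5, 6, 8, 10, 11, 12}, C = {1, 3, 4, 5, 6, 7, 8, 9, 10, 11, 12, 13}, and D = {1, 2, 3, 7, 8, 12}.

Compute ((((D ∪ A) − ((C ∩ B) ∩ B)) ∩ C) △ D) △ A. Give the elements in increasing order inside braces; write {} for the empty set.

{2, 6, 7, 10, 11}

D ∪ A = {1, 2, 3, 4, 6, 7, 8, 9, 10, 11, 12}
C ∩ B = {3, 5, 6, 8, 10, 11, 12}
(C ∩ B) ∩ B = {3, 5, 6, 8, 10, 11, 12}
(D ∪ A) − ((C ∩ B) ∩ B) = {1, 2, 4, 7, 9}
((D ∪ A) − ((C ∩ B) ∩ B)) ∩ C = {1, 4, 7, 9}
(((D ∪ A) − ((C ∩ B) ∩ B)) ∩ C) △ D = {2, 3, 4, 8, 9, 12}
((((D ∪ A) − ((C ∩ B) ∩ B)) ∩ C) △ D) △ A = {2, 6, 7, 10, 11}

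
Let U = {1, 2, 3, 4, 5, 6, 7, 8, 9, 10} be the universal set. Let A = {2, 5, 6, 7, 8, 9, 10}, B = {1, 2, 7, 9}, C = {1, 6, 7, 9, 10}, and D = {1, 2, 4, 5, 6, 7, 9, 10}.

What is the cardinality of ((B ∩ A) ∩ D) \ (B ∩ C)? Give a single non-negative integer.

B ∩ A = {2, 7, 9}
(B ∩ A) ∩ D = {2, 7, 9}
B ∩ C = {1, 7, 9}
((B ∩ A) ∩ D) \ (B ∩ C) = {2}
|((B ∩ A) ∩ D) \ (B ∩ C)| = 1

1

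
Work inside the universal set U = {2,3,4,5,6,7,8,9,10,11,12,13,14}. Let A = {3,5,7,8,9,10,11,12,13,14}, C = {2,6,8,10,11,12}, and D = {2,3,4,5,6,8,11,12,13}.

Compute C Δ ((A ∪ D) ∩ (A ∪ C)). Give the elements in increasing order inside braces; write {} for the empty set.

{3,5,7,9,13,14}

A ∪ D = {2,3,4,5,6,7,8,9,10,11,12,13,14}
A ∪ C = {2,3,5,6,7,8,9,10,11,12,13,14}
(A ∪ D) ∩ (A ∪ C) = {2,3,5,6,7,8,9,10,11,12,13,14}
C Δ ((A ∪ D) ∩ (A ∪ C)) = {3,5,7,9,13,14}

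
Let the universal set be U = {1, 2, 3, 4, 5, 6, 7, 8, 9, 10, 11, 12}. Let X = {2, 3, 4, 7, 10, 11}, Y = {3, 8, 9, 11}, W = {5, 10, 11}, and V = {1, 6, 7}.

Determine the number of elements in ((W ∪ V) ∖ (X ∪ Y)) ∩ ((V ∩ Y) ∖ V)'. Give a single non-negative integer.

3

W ∪ V = {1, 5, 6, 7, 10, 11}
X ∪ Y = {2, 3, 4, 7, 8, 9, 10, 11}
(W ∪ V) ∖ (X ∪ Y) = {1, 5, 6}
V ∩ Y = {}
(V ∩ Y) ∖ V = {}
((V ∩ Y) ∖ V)' = {1, 2, 3, 4, 5, 6, 7, 8, 9, 10, 11, 12}
((W ∪ V) ∖ (X ∪ Y)) ∩ ((V ∩ Y) ∖ V)' = {1, 5, 6}
|((W ∪ V) ∖ (X ∪ Y)) ∩ ((V ∩ Y) ∖ V)'| = 3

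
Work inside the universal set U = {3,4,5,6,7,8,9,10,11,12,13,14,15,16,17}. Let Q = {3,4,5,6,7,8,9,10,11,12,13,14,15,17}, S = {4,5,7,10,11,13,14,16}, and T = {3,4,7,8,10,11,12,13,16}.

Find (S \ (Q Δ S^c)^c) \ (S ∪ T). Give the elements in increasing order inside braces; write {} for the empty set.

{}

S^c = {3,6,8,9,12,15,17}
Q Δ S^c = {4,5,7,10,11,13,14}
(Q Δ S^c)^c = {3,6,8,9,12,15,16,17}
S \ (Q Δ S^c)^c = {4,5,7,10,11,13,14}
S ∪ T = {3,4,5,7,8,10,11,12,13,14,16}
(S \ (Q Δ S^c)^c) \ (S ∪ T) = {}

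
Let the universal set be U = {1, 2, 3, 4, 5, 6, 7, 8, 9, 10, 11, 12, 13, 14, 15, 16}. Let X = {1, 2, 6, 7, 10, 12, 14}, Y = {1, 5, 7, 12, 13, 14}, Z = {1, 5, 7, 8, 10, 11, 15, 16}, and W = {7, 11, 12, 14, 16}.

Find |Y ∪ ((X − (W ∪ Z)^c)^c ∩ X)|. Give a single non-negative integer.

8

W ∪ Z = {1, 5, 7, 8, 10, 11, 12, 14, 15, 16}
(W ∪ Z)^c = {2, 3, 4, 6, 9, 13}
X − (W ∪ Z)^c = {1, 7, 10, 12, 14}
(X − (W ∪ Z)^c)^c = {2, 3, 4, 5, 6, 8, 9, 11, 13, 15, 16}
(X − (W ∪ Z)^c)^c ∩ X = {2, 6}
Y ∪ ((X − (W ∪ Z)^c)^c ∩ X) = {1, 2, 5, 6, 7, 12, 13, 14}
|Y ∪ ((X − (W ∪ Z)^c)^c ∩ X)| = 8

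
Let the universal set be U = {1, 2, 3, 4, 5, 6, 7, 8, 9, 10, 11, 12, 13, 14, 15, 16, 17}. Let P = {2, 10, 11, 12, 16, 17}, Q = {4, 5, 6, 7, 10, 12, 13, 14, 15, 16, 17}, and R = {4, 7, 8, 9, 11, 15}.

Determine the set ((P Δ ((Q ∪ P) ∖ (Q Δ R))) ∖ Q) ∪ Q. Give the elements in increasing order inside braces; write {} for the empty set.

{4, 5, 6, 7, 10, 11, 12, 13, 14, 15, 16, 17}

Q ∪ P = {2, 4, 5, 6, 7, 10, 11, 12, 13, 14, 15, 16, 17}
Q Δ R = {5, 6, 8, 9, 10, 11, 12, 13, 14, 16, 17}
(Q ∪ P) ∖ (Q Δ R) = {2, 4, 7, 15}
P Δ ((Q ∪ P) ∖ (Q Δ R)) = {4, 7, 10, 11, 12, 15, 16, 17}
(P Δ ((Q ∪ P) ∖ (Q Δ R))) ∖ Q = {11}
((P Δ ((Q ∪ P) ∖ (Q Δ R))) ∖ Q) ∪ Q = {4, 5, 6, 7, 10, 11, 12, 13, 14, 15, 16, 17}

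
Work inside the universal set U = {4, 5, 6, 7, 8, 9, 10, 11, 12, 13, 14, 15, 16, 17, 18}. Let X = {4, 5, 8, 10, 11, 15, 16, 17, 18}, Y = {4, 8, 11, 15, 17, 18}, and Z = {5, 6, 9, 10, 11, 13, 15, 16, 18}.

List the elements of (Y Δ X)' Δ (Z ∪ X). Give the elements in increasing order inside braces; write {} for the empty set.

{5, 7, 10, 12, 14, 16}

Y Δ X = {5, 10, 16}
(Y Δ X)' = {4, 6, 7, 8, 9, 11, 12, 13, 14, 15, 17, 18}
Z ∪ X = {4, 5, 6, 8, 9, 10, 11, 13, 15, 16, 17, 18}
(Y Δ X)' Δ (Z ∪ X) = {5, 7, 10, 12, 14, 16}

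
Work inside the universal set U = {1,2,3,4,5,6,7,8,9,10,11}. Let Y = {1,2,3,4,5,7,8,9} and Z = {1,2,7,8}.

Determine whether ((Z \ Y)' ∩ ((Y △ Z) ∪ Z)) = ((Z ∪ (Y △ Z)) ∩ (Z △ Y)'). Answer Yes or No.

Z \ Y = {}
(Z \ Y)' = {1,2,3,4,5,6,7,8,9,10,11}
Y △ Z = {3,4,5,9}
(Y △ Z) ∪ Z = {1,2,3,4,5,7,8,9}
(Z \ Y)' ∩ ((Y △ Z) ∪ Z) = {1,2,3,4,5,7,8,9}
Z ∪ (Y △ Z) = {1,2,3,4,5,7,8,9}
Z △ Y = {3,4,5,9}
(Z △ Y)' = {1,2,6,7,8,10,11}
(Z ∪ (Y △ Z)) ∩ (Z △ Y)' = {1,2,7,8}
3 ∈ (Z \ Y)' ∩ ((Y △ Z) ∪ Z) but 3 ∉ (Z ∪ (Y △ Z)) ∩ (Z △ Y)', so they differ.

No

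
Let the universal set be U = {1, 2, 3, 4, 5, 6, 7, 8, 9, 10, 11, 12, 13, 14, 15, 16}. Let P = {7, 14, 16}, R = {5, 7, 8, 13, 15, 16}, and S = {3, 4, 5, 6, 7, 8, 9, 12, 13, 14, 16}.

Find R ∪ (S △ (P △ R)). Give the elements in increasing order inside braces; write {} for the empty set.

{3, 4, 5, 6, 7, 8, 9, 12, 13, 15, 16}

P △ R = {5, 8, 13, 14, 15}
S △ (P △ R) = {3, 4, 6, 7, 9, 12, 15, 16}
R ∪ (S △ (P △ R)) = {3, 4, 5, 6, 7, 8, 9, 12, 13, 15, 16}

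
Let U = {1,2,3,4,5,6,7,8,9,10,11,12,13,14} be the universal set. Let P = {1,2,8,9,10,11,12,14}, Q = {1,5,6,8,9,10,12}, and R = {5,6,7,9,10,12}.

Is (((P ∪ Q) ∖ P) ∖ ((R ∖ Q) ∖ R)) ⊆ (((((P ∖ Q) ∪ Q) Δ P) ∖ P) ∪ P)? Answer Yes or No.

Yes

P ∪ Q = {1,2,5,6,8,9,10,11,12,14}
(P ∪ Q) ∖ P = {5,6}
R ∖ Q = {7}
(R ∖ Q) ∖ R = {}
((P ∪ Q) ∖ P) ∖ ((R ∖ Q) ∖ R) = {5,6}
P ∖ Q = {2,11,14}
(P ∖ Q) ∪ Q = {1,2,5,6,8,9,10,11,12,14}
((P ∖ Q) ∪ Q) Δ P = {5,6}
(((P ∖ Q) ∪ Q) Δ P) ∖ P = {5,6}
((((P ∖ Q) ∪ Q) Δ P) ∖ P) ∪ P = {1,2,5,6,8,9,10,11,12,14}
Every element of {5,6} is in {1,2,5,6,8,9,10,11,12,14}, so ((P ∪ Q) ∖ P) ∖ ((R ∖ Q) ∖ R) ⊆ ((((P ∖ Q) ∪ Q) Δ P) ∖ P) ∪ P.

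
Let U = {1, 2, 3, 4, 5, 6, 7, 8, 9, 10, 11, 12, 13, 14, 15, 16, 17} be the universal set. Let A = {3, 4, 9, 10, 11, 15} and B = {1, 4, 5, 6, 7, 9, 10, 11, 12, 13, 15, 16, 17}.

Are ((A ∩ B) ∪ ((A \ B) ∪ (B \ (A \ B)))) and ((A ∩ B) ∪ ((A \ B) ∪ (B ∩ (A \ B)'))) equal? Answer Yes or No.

Yes

A ∩ B = {4, 9, 10, 11, 15}
A \ B = {3}
B \ (A \ B) = {1, 4, 5, 6, 7, 9, 10, 11, 12, 13, 15, 16, 17}
(A \ B) ∪ (B \ (A \ B)) = {1, 3, 4, 5, 6, 7, 9, 10, 11, 12, 13, 15, 16, 17}
(A ∩ B) ∪ ((A \ B) ∪ (B \ (A \ B))) = {1, 3, 4, 5, 6, 7, 9, 10, 11, 12, 13, 15, 16, 17}
(A \ B)' = {1, 2, 4, 5, 6, 7, 8, 9, 10, 11, 12, 13, 14, 15, 16, 17}
B ∩ (A \ B)' = {1, 4, 5, 6, 7, 9, 10, 11, 12, 13, 15, 16, 17}
(A \ B) ∪ (B ∩ (A \ B)') = {1, 3, 4, 5, 6, 7, 9, 10, 11, 12, 13, 15, 16, 17}
(A ∩ B) ∪ ((A \ B) ∪ (B ∩ (A \ B)')) = {1, 3, 4, 5, 6, 7, 9, 10, 11, 12, 13, 15, 16, 17}
Both equal {1, 3, 4, 5, 6, 7, 9, 10, 11, 12, 13, 15, 16, 17}, so (A ∩ B) ∪ ((A \ B) ∪ (B \ (A \ B))) = (A ∩ B) ∪ ((A \ B) ∪ (B ∩ (A \ B)')).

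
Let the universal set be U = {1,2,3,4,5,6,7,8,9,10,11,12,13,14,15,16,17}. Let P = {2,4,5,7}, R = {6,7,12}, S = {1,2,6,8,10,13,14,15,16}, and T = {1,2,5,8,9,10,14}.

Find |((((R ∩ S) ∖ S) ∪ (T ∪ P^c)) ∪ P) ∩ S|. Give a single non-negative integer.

R ∩ S = {6}
(R ∩ S) ∖ S = {}
P^c = {1,3,6,8,9,10,11,12,13,14,15,16,17}
T ∪ P^c = {1,2,3,5,6,8,9,10,11,12,13,14,15,16,17}
((R ∩ S) ∖ S) ∪ (T ∪ P^c) = {1,2,3,5,6,8,9,10,11,12,13,14,15,16,17}
(((R ∩ S) ∖ S) ∪ (T ∪ P^c)) ∪ P = {1,2,3,4,5,6,7,8,9,10,11,12,13,14,15,16,17}
((((R ∩ S) ∖ S) ∪ (T ∪ P^c)) ∪ P) ∩ S = {1,2,6,8,10,13,14,15,16}
|((((R ∩ S) ∖ S) ∪ (T ∪ P^c)) ∪ P) ∩ S| = 9

9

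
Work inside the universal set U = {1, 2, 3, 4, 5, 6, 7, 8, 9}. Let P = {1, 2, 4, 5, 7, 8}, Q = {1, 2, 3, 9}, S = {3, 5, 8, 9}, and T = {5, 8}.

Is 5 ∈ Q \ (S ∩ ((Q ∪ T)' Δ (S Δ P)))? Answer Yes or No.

No

5 ∉ Q and 5 ∈ T, so 5 ∈ Q ∪ T
5 ∉ (Q ∪ T)' since 5 ∈ (Q ∪ T)
5 ∈ S and 5 ∈ P, so 5 ∉ S Δ P
5 ∉ (Q ∪ T)' and 5 ∉ (S Δ P), so 5 ∉ (Q ∪ T)' Δ (S Δ P)
5 ∈ S and 5 ∉ ((Q ∪ T)' Δ (S Δ P)), so 5 ∉ S ∩ ((Q ∪ T)' Δ (S Δ P))
5 ∉ Q and 5 ∉ (S ∩ ((Q ∪ T)' Δ (S Δ P))), so 5 ∉ Q \ (S ∩ ((Q ∪ T)' Δ (S Δ P)))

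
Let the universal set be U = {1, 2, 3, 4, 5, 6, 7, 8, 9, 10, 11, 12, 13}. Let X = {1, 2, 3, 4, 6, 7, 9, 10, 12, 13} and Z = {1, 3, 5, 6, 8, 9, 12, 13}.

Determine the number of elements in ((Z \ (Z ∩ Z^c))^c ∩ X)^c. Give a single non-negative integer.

Z^c = {2, 4, 7, 10, 11}
Z ∩ Z^c = {}
Z \ (Z ∩ Z^c) = {1, 3, 5, 6, 8, 9, 12, 13}
(Z \ (Z ∩ Z^c))^c = {2, 4, 7, 10, 11}
(Z \ (Z ∩ Z^c))^c ∩ X = {2, 4, 7, 10}
((Z \ (Z ∩ Z^c))^c ∩ X)^c = {1, 3, 5, 6, 8, 9, 11, 12, 13}
|((Z \ (Z ∩ Z^c))^c ∩ X)^c| = 9

9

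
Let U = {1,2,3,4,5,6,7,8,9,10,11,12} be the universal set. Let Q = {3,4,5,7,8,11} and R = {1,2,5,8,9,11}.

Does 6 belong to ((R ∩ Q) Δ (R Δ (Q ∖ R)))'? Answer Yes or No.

6 ∉ R and 6 ∉ Q, so 6 ∉ R ∩ Q
6 ∉ Q and 6 ∉ R, so 6 ∉ Q ∖ R
6 ∉ R and 6 ∉ (Q ∖ R), so 6 ∉ R Δ (Q ∖ R)
6 ∉ (R ∩ Q) and 6 ∉ (R Δ (Q ∖ R)), so 6 ∉ (R ∩ Q) Δ (R Δ (Q ∖ R))
6 ∈ ((R ∩ Q) Δ (R Δ (Q ∖ R)))' since 6 ∉ ((R ∩ Q) Δ (R Δ (Q ∖ R)))

Yes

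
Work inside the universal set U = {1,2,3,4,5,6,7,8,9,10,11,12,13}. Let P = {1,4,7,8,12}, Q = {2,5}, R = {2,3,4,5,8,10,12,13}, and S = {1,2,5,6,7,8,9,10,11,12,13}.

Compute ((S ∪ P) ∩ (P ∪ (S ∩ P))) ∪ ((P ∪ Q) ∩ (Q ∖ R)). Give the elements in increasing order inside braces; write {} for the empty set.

{1,4,7,8,12}

S ∪ P = {1,2,4,5,6,7,8,9,10,11,12,13}
S ∩ P = {1,7,8,12}
P ∪ (S ∩ P) = {1,4,7,8,12}
(S ∪ P) ∩ (P ∪ (S ∩ P)) = {1,4,7,8,12}
P ∪ Q = {1,2,4,5,7,8,12}
Q ∖ R = {}
(P ∪ Q) ∩ (Q ∖ R) = {}
((S ∪ P) ∩ (P ∪ (S ∩ P))) ∪ ((P ∪ Q) ∩ (Q ∖ R)) = {1,4,7,8,12}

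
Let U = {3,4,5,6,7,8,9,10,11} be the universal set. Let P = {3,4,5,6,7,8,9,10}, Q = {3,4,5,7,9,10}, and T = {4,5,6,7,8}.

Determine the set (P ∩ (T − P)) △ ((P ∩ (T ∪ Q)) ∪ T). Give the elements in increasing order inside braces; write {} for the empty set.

T − P = {}
P ∩ (T − P) = {}
T ∪ Q = {3,4,5,6,7,8,9,10}
P ∩ (T ∪ Q) = {3,4,5,6,7,8,9,10}
(P ∩ (T ∪ Q)) ∪ T = {3,4,5,6,7,8,9,10}
(P ∩ (T − P)) △ ((P ∩ (T ∪ Q)) ∪ T) = {3,4,5,6,7,8,9,10}

{3,4,5,6,7,8,9,10}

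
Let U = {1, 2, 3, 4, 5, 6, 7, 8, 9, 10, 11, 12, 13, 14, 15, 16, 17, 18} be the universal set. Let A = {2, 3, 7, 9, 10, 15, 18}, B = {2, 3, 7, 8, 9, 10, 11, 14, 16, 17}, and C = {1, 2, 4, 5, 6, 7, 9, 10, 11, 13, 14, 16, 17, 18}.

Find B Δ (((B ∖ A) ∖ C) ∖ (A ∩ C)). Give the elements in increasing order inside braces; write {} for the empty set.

B ∖ A = {8, 11, 14, 16, 17}
(B ∖ A) ∖ C = {8}
A ∩ C = {2, 7, 9, 10, 18}
((B ∖ A) ∖ C) ∖ (A ∩ C) = {8}
B Δ (((B ∖ A) ∖ C) ∖ (A ∩ C)) = {2, 3, 7, 9, 10, 11, 14, 16, 17}

{2, 3, 7, 9, 10, 11, 14, 16, 17}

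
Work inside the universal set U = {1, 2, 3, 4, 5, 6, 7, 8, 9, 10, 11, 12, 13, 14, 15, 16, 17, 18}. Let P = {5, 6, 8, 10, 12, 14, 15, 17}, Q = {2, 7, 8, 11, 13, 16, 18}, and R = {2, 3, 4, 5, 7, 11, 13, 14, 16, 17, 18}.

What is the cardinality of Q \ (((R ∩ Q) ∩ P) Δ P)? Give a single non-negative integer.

6

R ∩ Q = {2, 7, 11, 13, 16, 18}
(R ∩ Q) ∩ P = {}
((R ∩ Q) ∩ P) Δ P = {5, 6, 8, 10, 12, 14, 15, 17}
Q \ (((R ∩ Q) ∩ P) Δ P) = {2, 7, 11, 13, 16, 18}
|Q \ (((R ∩ Q) ∩ P) Δ P)| = 6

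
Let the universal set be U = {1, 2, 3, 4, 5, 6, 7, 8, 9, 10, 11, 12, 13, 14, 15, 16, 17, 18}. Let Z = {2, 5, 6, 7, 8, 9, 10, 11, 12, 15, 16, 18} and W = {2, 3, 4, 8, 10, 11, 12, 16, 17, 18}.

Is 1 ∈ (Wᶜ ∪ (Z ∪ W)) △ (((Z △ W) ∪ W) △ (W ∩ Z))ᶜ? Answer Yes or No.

No

1 ∉ W, so 1 ∈ Wᶜ
1 ∉ Z and 1 ∉ W, so 1 ∉ Z ∪ W
1 ∈ Wᶜ and 1 ∉ (Z ∪ W), so 1 ∈ Wᶜ ∪ (Z ∪ W)
1 ∉ Z and 1 ∉ W, so 1 ∉ Z △ W
1 ∉ (Z △ W) and 1 ∉ W, so 1 ∉ (Z △ W) ∪ W
1 ∉ W and 1 ∉ Z, so 1 ∉ W ∩ Z
1 ∉ ((Z △ W) ∪ W) and 1 ∉ (W ∩ Z), so 1 ∉ ((Z △ W) ∪ W) △ (W ∩ Z)
1 ∈ (((Z △ W) ∪ W) △ (W ∩ Z))ᶜ since 1 ∉ (((Z △ W) ∪ W) △ (W ∩ Z))
1 ∈ (Wᶜ ∪ (Z ∪ W)) and 1 ∈ (((Z △ W) ∪ W) △ (W ∩ Z))ᶜ, so 1 ∉ (Wᶜ ∪ (Z ∪ W)) △ (((Z △ W) ∪ W) △ (W ∩ Z))ᶜ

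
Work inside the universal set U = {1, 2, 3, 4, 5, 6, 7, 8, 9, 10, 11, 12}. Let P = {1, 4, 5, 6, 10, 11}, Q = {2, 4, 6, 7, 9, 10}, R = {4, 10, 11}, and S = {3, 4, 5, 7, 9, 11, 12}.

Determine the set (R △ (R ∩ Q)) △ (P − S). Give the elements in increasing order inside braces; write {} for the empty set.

R ∩ Q = {4, 10}
R △ (R ∩ Q) = {11}
P − S = {1, 6, 10}
(R △ (R ∩ Q)) △ (P − S) = {1, 6, 10, 11}

{1, 6, 10, 11}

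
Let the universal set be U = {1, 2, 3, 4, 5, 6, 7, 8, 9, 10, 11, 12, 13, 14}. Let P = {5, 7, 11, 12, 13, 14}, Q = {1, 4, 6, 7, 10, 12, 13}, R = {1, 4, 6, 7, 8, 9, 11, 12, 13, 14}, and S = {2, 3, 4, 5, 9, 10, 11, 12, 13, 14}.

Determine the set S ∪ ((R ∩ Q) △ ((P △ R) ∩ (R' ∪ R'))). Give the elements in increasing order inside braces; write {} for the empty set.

{1, 2, 3, 4, 5, 6, 7, 9, 10, 11, 12, 13, 14}

R ∩ Q = {1, 4, 6, 7, 12, 13}
P △ R = {1, 4, 5, 6, 8, 9}
R' = {2, 3, 5, 10}
R' ∪ R' = {2, 3, 5, 10}
(P △ R) ∩ (R' ∪ R') = {5}
(R ∩ Q) △ ((P △ R) ∩ (R' ∪ R')) = {1, 4, 5, 6, 7, 12, 13}
S ∪ ((R ∩ Q) △ ((P △ R) ∩ (R' ∪ R'))) = {1, 2, 3, 4, 5, 6, 7, 9, 10, 11, 12, 13, 14}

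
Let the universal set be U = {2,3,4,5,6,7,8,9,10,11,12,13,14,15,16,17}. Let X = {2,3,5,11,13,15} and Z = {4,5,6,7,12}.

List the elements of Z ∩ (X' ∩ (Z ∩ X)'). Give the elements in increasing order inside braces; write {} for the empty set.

{4,6,7,12}

X' = {4,6,7,8,9,10,12,14,16,17}
Z ∩ X = {5}
(Z ∩ X)' = {2,3,4,6,7,8,9,10,11,12,13,14,15,16,17}
X' ∩ (Z ∩ X)' = {4,6,7,8,9,10,12,14,16,17}
Z ∩ (X' ∩ (Z ∩ X)') = {4,6,7,12}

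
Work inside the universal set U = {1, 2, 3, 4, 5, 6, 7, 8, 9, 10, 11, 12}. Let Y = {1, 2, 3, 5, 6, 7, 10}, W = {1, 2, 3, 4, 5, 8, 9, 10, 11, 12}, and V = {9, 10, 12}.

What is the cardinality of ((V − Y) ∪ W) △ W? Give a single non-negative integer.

V − Y = {9, 12}
(V − Y) ∪ W = {1, 2, 3, 4, 5, 8, 9, 10, 11, 12}
((V − Y) ∪ W) △ W = {}
|((V − Y) ∪ W) △ W| = 0

0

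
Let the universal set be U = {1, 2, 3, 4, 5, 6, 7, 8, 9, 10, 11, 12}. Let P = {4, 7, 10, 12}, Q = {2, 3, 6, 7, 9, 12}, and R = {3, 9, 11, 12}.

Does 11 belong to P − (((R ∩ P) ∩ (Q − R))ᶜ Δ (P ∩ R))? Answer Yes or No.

11 ∈ R and 11 ∉ P, so 11 ∉ R ∩ P
11 ∉ Q and 11 ∈ R, so 11 ∉ Q − R
11 ∉ (R ∩ P) and 11 ∉ (Q − R), so 11 ∉ (R ∩ P) ∩ (Q − R)
11 ∈ ((R ∩ P) ∩ (Q − R))ᶜ since 11 ∉ ((R ∩ P) ∩ (Q − R))
11 ∉ P and 11 ∈ R, so 11 ∉ P ∩ R
11 ∈ ((R ∩ P) ∩ (Q − R))ᶜ and 11 ∉ (P ∩ R), so 11 ∈ ((R ∩ P) ∩ (Q − R))ᶜ Δ (P ∩ R)
11 ∉ P and 11 ∈ (((R ∩ P) ∩ (Q − R))ᶜ Δ (P ∩ R)), so 11 ∉ P − (((R ∩ P) ∩ (Q − R))ᶜ Δ (P ∩ R))

No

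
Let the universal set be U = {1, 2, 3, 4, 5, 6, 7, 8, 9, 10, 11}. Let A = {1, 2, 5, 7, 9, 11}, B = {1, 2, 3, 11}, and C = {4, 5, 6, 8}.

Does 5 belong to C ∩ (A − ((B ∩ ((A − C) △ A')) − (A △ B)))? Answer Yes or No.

Yes

5 ∈ A and 5 ∈ C, so 5 ∉ A − C
5 ∈ A, so 5 ∉ A'
5 ∉ (A − C) and 5 ∉ A', so 5 ∉ (A − C) △ A'
5 ∉ B and 5 ∉ ((A − C) △ A'), so 5 ∉ B ∩ ((A − C) △ A')
5 ∈ A and 5 ∉ B, so 5 ∈ A △ B
5 ∉ (B ∩ ((A − C) △ A')) and 5 ∈ (A △ B), so 5 ∉ (B ∩ ((A − C) △ A')) − (A △ B)
5 ∈ A and 5 ∉ ((B ∩ ((A − C) △ A')) − (A △ B)), so 5 ∈ A − ((B ∩ ((A − C) △ A')) − (A △ B))
5 ∈ C and 5 ∈ (A − ((B ∩ ((A − C) △ A')) − (A △ B))), so 5 ∈ C ∩ (A − ((B ∩ ((A − C) △ A')) − (A △ B)))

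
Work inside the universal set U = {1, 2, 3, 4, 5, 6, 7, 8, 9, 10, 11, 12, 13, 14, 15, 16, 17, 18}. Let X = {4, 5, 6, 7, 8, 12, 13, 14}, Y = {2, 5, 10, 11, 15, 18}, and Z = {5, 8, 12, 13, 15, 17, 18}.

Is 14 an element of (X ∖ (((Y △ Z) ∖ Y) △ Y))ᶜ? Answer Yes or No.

No

14 ∉ Y and 14 ∉ Z, so 14 ∉ Y △ Z
14 ∉ (Y △ Z) and 14 ∉ Y, so 14 ∉ (Y △ Z) ∖ Y
14 ∉ ((Y △ Z) ∖ Y) and 14 ∉ Y, so 14 ∉ ((Y △ Z) ∖ Y) △ Y
14 ∈ X and 14 ∉ (((Y △ Z) ∖ Y) △ Y), so 14 ∈ X ∖ (((Y △ Z) ∖ Y) △ Y)
14 ∉ (X ∖ (((Y △ Z) ∖ Y) △ Y))ᶜ since 14 ∈ (X ∖ (((Y △ Z) ∖ Y) △ Y))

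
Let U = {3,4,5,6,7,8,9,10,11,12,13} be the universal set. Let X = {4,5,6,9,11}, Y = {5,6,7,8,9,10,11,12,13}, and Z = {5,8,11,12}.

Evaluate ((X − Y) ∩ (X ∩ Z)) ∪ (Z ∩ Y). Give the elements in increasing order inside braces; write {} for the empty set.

X − Y = {4}
X ∩ Z = {5,11}
(X − Y) ∩ (X ∩ Z) = {}
Z ∩ Y = {5,8,11,12}
((X − Y) ∩ (X ∩ Z)) ∪ (Z ∩ Y) = {5,8,11,12}

{5,8,11,12}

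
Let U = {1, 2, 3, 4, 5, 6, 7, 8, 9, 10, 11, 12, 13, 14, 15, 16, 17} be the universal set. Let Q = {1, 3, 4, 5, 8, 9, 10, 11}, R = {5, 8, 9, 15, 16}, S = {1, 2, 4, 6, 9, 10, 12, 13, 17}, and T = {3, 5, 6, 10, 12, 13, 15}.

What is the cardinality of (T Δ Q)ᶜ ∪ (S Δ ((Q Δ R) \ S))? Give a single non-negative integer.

T Δ Q = {1, 4, 6, 8, 9, 11, 12, 13, 15}
(T Δ Q)ᶜ = {2, 3, 5, 7, 10, 14, 16, 17}
Q Δ R = {1, 3, 4, 10, 11, 15, 16}
(Q Δ R) \ S = {3, 11, 15, 16}
S Δ ((Q Δ R) \ S) = {1, 2, 3, 4, 6, 9, 10, 11, 12, 13, 15, 16, 17}
(T Δ Q)ᶜ ∪ (S Δ ((Q Δ R) \ S)) = {1, 2, 3, 4, 5, 6, 7, 9, 10, 11, 12, 13, 14, 15, 16, 17}
|(T Δ Q)ᶜ ∪ (S Δ ((Q Δ R) \ S))| = 16

16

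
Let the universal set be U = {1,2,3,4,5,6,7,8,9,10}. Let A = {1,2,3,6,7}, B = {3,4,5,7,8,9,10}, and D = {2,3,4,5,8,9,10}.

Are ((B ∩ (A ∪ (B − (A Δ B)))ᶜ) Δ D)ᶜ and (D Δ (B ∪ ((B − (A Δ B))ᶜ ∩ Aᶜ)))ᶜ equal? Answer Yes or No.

A Δ B = {1,2,4,5,6,8,9,10}
B − (A Δ B) = {3,7}
A ∪ (B − (A Δ B)) = {1,2,3,6,7}
(A ∪ (B − (A Δ B)))ᶜ = {4,5,8,9,10}
B ∩ (A ∪ (B − (A Δ B)))ᶜ = {4,5,8,9,10}
(B ∩ (A ∪ (B − (A Δ B)))ᶜ) Δ D = {2,3}
((B ∩ (A ∪ (B − (A Δ B)))ᶜ) Δ D)ᶜ = {1,4,5,6,7,8,9,10}
(B − (A Δ B))ᶜ = {1,2,4,5,6,8,9,10}
Aᶜ = {4,5,8,9,10}
(B − (A Δ B))ᶜ ∩ Aᶜ = {4,5,8,9,10}
B ∪ ((B − (A Δ B))ᶜ ∩ Aᶜ) = {3,4,5,7,8,9,10}
D Δ (B ∪ ((B − (A Δ B))ᶜ ∩ Aᶜ)) = {2,7}
(D Δ (B ∪ ((B − (A Δ B))ᶜ ∩ Aᶜ)))ᶜ = {1,3,4,5,6,8,9,10}
3 ∈ (D Δ (B ∪ ((B − (A Δ B))ᶜ ∩ Aᶜ)))ᶜ but 3 ∉ ((B ∩ (A ∪ (B − (A Δ B)))ᶜ) Δ D)ᶜ, so they differ.

No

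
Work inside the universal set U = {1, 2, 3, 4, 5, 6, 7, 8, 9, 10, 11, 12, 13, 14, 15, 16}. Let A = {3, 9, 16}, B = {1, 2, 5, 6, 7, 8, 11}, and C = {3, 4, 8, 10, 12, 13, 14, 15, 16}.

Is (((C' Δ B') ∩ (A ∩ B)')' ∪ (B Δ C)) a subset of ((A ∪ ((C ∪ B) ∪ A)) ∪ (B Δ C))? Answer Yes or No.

Yes

C' = {1, 2, 5, 6, 7, 9, 11}
B' = {3, 4, 9, 10, 12, 13, 14, 15, 16}
C' Δ B' = {1, 2, 3, 4, 5, 6, 7, 10, 11, 12, 13, 14, 15, 16}
A ∩ B = {}
(A ∩ B)' = {1, 2, 3, 4, 5, 6, 7, 8, 9, 10, 11, 12, 13, 14, 15, 16}
(C' Δ B') ∩ (A ∩ B)' = {1, 2, 3, 4, 5, 6, 7, 10, 11, 12, 13, 14, 15, 16}
((C' Δ B') ∩ (A ∩ B)')' = {8, 9}
B Δ C = {1, 2, 3, 4, 5, 6, 7, 10, 11, 12, 13, 14, 15, 16}
((C' Δ B') ∩ (A ∩ B)')' ∪ (B Δ C) = {1, 2, 3, 4, 5, 6, 7, 8, 9, 10, 11, 12, 13, 14, 15, 16}
C ∪ B = {1, 2, 3, 4, 5, 6, 7, 8, 10, 11, 12, 13, 14, 15, 16}
(C ∪ B) ∪ A = {1, 2, 3, 4, 5, 6, 7, 8, 9, 10, 11, 12, 13, 14, 15, 16}
A ∪ ((C ∪ B) ∪ A) = {1, 2, 3, 4, 5, 6, 7, 8, 9, 10, 11, 12, 13, 14, 15, 16}
(A ∪ ((C ∪ B) ∪ A)) ∪ (B Δ C) = {1, 2, 3, 4, 5, 6, 7, 8, 9, 10, 11, 12, 13, 14, 15, 16}
Every element of {1, 2, 3, 4, 5, 6, 7, 8, 9, 10, 11, 12, 13, 14, 15, 16} is in {1, 2, 3, 4, 5, 6, 7, 8, 9, 10, 11, 12, 13, 14, 15, 16}, so ((C' Δ B') ∩ (A ∩ B)')' ∪ (B Δ C) ⊆ (A ∪ ((C ∪ B) ∪ A)) ∪ (B Δ C).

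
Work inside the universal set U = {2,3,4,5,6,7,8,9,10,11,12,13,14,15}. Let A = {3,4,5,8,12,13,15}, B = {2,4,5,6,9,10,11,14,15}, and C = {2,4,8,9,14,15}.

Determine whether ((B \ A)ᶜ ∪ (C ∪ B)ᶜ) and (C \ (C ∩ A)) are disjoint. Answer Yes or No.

Yes

B \ A = {2,6,9,10,11,14}
(B \ A)ᶜ = {3,4,5,7,8,12,13,15}
C ∪ B = {2,4,5,6,8,9,10,11,14,15}
(C ∪ B)ᶜ = {3,7,12,13}
(B \ A)ᶜ ∪ (C ∪ B)ᶜ = {3,4,5,7,8,12,13,15}
C ∩ A = {4,8,15}
C \ (C ∩ A) = {2,9,14}
{3,4,5,7,8,12,13,15} and {2,9,14} share no elements.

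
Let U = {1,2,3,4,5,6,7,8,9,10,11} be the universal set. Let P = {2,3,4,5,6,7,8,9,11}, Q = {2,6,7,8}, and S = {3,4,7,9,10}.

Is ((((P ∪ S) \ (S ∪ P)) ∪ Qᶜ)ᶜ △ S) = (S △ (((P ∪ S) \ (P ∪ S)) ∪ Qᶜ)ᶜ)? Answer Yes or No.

P ∪ S = {2,3,4,5,6,7,8,9,10,11}
S ∪ P = {2,3,4,5,6,7,8,9,10,11}
(P ∪ S) \ (S ∪ P) = {}
Qᶜ = {1,3,4,5,9,10,11}
((P ∪ S) \ (S ∪ P)) ∪ Qᶜ = {1,3,4,5,9,10,11}
(((P ∪ S) \ (S ∪ P)) ∪ Qᶜ)ᶜ = {2,6,7,8}
(((P ∪ S) \ (S ∪ P)) ∪ Qᶜ)ᶜ △ S = {2,3,4,6,8,9,10}
(P ∪ S) \ (P ∪ S) = {}
((P ∪ S) \ (P ∪ S)) ∪ Qᶜ = {1,3,4,5,9,10,11}
(((P ∪ S) \ (P ∪ S)) ∪ Qᶜ)ᶜ = {2,6,7,8}
S △ (((P ∪ S) \ (P ∪ S)) ∪ Qᶜ)ᶜ = {2,3,4,6,8,9,10}
Both equal {2,3,4,6,8,9,10}, so (((P ∪ S) \ (S ∪ P)) ∪ Qᶜ)ᶜ △ S = S △ (((P ∪ S) \ (P ∪ S)) ∪ Qᶜ)ᶜ.

Yes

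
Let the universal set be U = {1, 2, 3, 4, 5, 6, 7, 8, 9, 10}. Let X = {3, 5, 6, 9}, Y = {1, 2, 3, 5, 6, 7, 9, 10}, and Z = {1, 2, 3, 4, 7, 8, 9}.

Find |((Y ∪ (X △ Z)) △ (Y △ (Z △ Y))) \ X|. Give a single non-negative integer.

1

X △ Z = {1, 2, 4, 5, 6, 7, 8}
Y ∪ (X △ Z) = {1, 2, 3, 4, 5, 6, 7, 8, 9, 10}
Z △ Y = {4, 5, 6, 8, 10}
Y △ (Z △ Y) = {1, 2, 3, 4, 7, 8, 9}
(Y ∪ (X △ Z)) △ (Y △ (Z △ Y)) = {5, 6, 10}
((Y ∪ (X △ Z)) △ (Y △ (Z △ Y))) \ X = {10}
|((Y ∪ (X △ Z)) △ (Y △ (Z △ Y))) \ X| = 1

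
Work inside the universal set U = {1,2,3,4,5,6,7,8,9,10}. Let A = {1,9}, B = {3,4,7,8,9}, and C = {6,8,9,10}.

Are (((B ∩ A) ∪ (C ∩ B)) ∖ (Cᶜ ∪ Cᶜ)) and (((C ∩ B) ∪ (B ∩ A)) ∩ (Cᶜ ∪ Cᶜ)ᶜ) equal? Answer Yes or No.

Yes

B ∩ A = {9}
C ∩ B = {8,9}
(B ∩ A) ∪ (C ∩ B) = {8,9}
Cᶜ = {1,2,3,4,5,7}
Cᶜ ∪ Cᶜ = {1,2,3,4,5,7}
((B ∩ A) ∪ (C ∩ B)) ∖ (Cᶜ ∪ Cᶜ) = {8,9}
(C ∩ B) ∪ (B ∩ A) = {8,9}
(Cᶜ ∪ Cᶜ)ᶜ = {6,8,9,10}
((C ∩ B) ∪ (B ∩ A)) ∩ (Cᶜ ∪ Cᶜ)ᶜ = {8,9}
Both equal {8,9}, so ((B ∩ A) ∪ (C ∩ B)) ∖ (Cᶜ ∪ Cᶜ) = ((C ∩ B) ∪ (B ∩ A)) ∩ (Cᶜ ∪ Cᶜ)ᶜ.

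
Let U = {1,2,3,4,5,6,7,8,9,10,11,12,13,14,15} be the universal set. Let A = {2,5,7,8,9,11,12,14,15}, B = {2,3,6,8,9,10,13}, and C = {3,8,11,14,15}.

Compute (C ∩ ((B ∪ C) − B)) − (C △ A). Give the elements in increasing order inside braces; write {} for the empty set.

B ∪ C = {2,3,6,8,9,10,11,13,14,15}
(B ∪ C) − B = {11,14,15}
C ∩ ((B ∪ C) − B) = {11,14,15}
C △ A = {2,3,5,7,9,12}
(C ∩ ((B ∪ C) − B)) − (C △ A) = {11,14,15}

{11,14,15}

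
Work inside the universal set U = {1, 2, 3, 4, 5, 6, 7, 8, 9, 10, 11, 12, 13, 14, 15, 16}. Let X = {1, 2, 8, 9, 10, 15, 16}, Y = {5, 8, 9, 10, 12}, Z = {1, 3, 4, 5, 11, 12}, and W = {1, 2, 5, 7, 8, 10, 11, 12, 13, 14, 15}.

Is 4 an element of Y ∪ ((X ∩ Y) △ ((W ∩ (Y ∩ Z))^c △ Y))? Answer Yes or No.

Yes

4 ∉ X and 4 ∉ Y, so 4 ∉ X ∩ Y
4 ∉ Y and 4 ∈ Z, so 4 ∉ Y ∩ Z
4 ∉ W and 4 ∉ (Y ∩ Z), so 4 ∉ W ∩ (Y ∩ Z)
4 ∈ (W ∩ (Y ∩ Z))^c since 4 ∉ (W ∩ (Y ∩ Z))
4 ∈ (W ∩ (Y ∩ Z))^c and 4 ∉ Y, so 4 ∈ (W ∩ (Y ∩ Z))^c △ Y
4 ∉ (X ∩ Y) and 4 ∈ ((W ∩ (Y ∩ Z))^c △ Y), so 4 ∈ (X ∩ Y) △ ((W ∩ (Y ∩ Z))^c △ Y)
4 ∉ Y and 4 ∈ ((X ∩ Y) △ ((W ∩ (Y ∩ Z))^c △ Y)), so 4 ∈ Y ∪ ((X ∩ Y) △ ((W ∩ (Y ∩ Z))^c △ Y))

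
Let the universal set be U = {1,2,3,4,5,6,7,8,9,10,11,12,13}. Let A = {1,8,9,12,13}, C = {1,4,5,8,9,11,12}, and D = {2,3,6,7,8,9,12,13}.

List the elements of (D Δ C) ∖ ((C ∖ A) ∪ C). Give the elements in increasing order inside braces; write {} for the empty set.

D Δ C = {1,2,3,4,5,6,7,11,13}
C ∖ A = {4,5,11}
(C ∖ A) ∪ C = {1,4,5,8,9,11,12}
(D Δ C) ∖ ((C ∖ A) ∪ C) = {2,3,6,7,13}

{2,3,6,7,13}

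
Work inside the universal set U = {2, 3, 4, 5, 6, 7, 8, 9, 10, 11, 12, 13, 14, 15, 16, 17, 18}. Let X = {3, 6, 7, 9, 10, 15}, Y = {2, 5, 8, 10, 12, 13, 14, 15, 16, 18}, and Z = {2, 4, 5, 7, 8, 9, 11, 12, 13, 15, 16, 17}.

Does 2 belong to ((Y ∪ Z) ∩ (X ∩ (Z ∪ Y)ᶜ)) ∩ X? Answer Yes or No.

No

2 ∈ Y and 2 ∈ Z, so 2 ∈ Y ∪ Z
2 ∈ Z and 2 ∈ Y, so 2 ∈ Z ∪ Y
2 ∉ (Z ∪ Y)ᶜ since 2 ∈ (Z ∪ Y)
2 ∉ X and 2 ∉ (Z ∪ Y)ᶜ, so 2 ∉ X ∩ (Z ∪ Y)ᶜ
2 ∈ (Y ∪ Z) and 2 ∉ (X ∩ (Z ∪ Y)ᶜ), so 2 ∉ (Y ∪ Z) ∩ (X ∩ (Z ∪ Y)ᶜ)
2 ∉ ((Y ∪ Z) ∩ (X ∩ (Z ∪ Y)ᶜ)) and 2 ∉ X, so 2 ∉ ((Y ∪ Z) ∩ (X ∩ (Z ∪ Y)ᶜ)) ∩ X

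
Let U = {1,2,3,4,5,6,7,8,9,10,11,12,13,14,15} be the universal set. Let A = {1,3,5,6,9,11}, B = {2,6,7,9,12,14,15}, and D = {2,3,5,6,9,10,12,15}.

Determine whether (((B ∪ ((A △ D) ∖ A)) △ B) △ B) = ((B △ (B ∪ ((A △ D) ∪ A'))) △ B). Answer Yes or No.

A △ D = {1,2,10,11,12,15}
(A △ D) ∖ A = {2,10,12,15}
B ∪ ((A △ D) ∖ A) = {2,6,7,9,10,12,14,15}
(B ∪ ((A △ D) ∖ A)) △ B = {10}
((B ∪ ((A △ D) ∖ A)) △ B) △ B = {2,6,7,9,10,12,14,15}
A' = {2,4,7,8,10,12,13,14,15}
(A △ D) ∪ A' = {1,2,4,7,8,10,11,12,13,14,15}
B ∪ ((A △ D) ∪ A') = {1,2,4,6,7,8,9,10,11,12,13,14,15}
B △ (B ∪ ((A △ D) ∪ A')) = {1,4,8,10,11,13}
(B △ (B ∪ ((A △ D) ∪ A'))) △ B = {1,2,4,6,7,8,9,10,11,12,13,14,15}
1 ∈ (B △ (B ∪ ((A △ D) ∪ A'))) △ B but 1 ∉ ((B ∪ ((A △ D) ∖ A)) △ B) △ B, so they differ.

No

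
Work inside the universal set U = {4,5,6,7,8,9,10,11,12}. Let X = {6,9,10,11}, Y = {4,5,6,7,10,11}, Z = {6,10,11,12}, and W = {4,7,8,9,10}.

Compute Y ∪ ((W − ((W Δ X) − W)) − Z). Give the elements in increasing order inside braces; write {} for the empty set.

W Δ X = {4,6,7,8,11}
(W Δ X) − W = {6,11}
W − ((W Δ X) − W) = {4,7,8,9,10}
(W − ((W Δ X) − W)) − Z = {4,7,8,9}
Y ∪ ((W − ((W Δ X) − W)) − Z) = {4,5,6,7,8,9,10,11}

{4,5,6,7,8,9,10,11}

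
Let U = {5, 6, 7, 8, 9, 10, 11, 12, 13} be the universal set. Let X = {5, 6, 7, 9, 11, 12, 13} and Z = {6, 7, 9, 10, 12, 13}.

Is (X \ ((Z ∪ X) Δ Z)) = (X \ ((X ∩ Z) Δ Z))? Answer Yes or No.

Z ∪ X = {5, 6, 7, 9, 10, 11, 12, 13}
(Z ∪ X) Δ Z = {5, 11}
X \ ((Z ∪ X) Δ Z) = {6, 7, 9, 12, 13}
X ∩ Z = {6, 7, 9, 12, 13}
(X ∩ Z) Δ Z = {10}
X \ ((X ∩ Z) Δ Z) = {5, 6, 7, 9, 11, 12, 13}
5 ∈ X \ ((X ∩ Z) Δ Z) but 5 ∉ X \ ((Z ∪ X) Δ Z), so they differ.

No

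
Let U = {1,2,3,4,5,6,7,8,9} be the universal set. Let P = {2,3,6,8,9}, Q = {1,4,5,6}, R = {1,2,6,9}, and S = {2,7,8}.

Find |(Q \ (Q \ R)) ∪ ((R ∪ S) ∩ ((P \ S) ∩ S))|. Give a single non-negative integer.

Q \ R = {4,5}
Q \ (Q \ R) = {1,6}
R ∪ S = {1,2,6,7,8,9}
P \ S = {3,6,9}
(P \ S) ∩ S = {}
(R ∪ S) ∩ ((P \ S) ∩ S) = {}
(Q \ (Q \ R)) ∪ ((R ∪ S) ∩ ((P \ S) ∩ S)) = {1,6}
|(Q \ (Q \ R)) ∪ ((R ∪ S) ∩ ((P \ S) ∩ S))| = 2

2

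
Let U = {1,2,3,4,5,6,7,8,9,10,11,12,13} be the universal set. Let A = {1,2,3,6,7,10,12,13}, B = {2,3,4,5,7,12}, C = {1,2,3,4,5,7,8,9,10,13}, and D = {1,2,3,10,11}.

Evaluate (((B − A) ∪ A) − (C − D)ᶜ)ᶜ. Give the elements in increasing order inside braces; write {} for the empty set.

B − A = {4,5}
(B − A) ∪ A = {1,2,3,4,5,6,7,10,12,13}
C − D = {4,5,7,8,9,13}
(C − D)ᶜ = {1,2,3,6,10,11,12}
((B − A) ∪ A) − (C − D)ᶜ = {4,5,7,13}
(((B − A) ∪ A) − (C − D)ᶜ)ᶜ = {1,2,3,6,8,9,10,11,12}

{1,2,3,6,8,9,10,11,12}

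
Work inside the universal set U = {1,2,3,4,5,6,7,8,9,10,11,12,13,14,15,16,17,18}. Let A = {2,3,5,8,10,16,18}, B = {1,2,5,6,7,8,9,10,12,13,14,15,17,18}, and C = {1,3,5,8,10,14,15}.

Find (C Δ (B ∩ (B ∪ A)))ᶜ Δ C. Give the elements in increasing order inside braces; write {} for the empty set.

{3,4,11,16}

B ∪ A = {1,2,3,5,6,7,8,9,10,12,13,14,15,16,17,18}
B ∩ (B ∪ A) = {1,2,5,6,7,8,9,10,12,13,14,15,17,18}
C Δ (B ∩ (B ∪ A)) = {2,3,6,7,9,12,13,17,18}
(C Δ (B ∩ (B ∪ A)))ᶜ = {1,4,5,8,10,11,14,15,16}
(C Δ (B ∩ (B ∪ A)))ᶜ Δ C = {3,4,11,16}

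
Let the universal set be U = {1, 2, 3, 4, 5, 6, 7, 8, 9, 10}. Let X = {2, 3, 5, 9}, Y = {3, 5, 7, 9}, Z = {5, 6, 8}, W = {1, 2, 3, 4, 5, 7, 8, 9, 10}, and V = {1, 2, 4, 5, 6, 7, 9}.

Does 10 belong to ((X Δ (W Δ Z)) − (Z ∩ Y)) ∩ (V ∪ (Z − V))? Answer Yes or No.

No

10 ∈ W and 10 ∉ Z, so 10 ∈ W Δ Z
10 ∉ X and 10 ∈ (W Δ Z), so 10 ∈ X Δ (W Δ Z)
10 ∉ Z and 10 ∉ Y, so 10 ∉ Z ∩ Y
10 ∈ (X Δ (W Δ Z)) and 10 ∉ (Z ∩ Y), so 10 ∈ (X Δ (W Δ Z)) − (Z ∩ Y)
10 ∉ Z and 10 ∉ V, so 10 ∉ Z − V
10 ∉ V and 10 ∉ (Z − V), so 10 ∉ V ∪ (Z − V)
10 ∈ ((X Δ (W Δ Z)) − (Z ∩ Y)) and 10 ∉ (V ∪ (Z − V)), so 10 ∉ ((X Δ (W Δ Z)) − (Z ∩ Y)) ∩ (V ∪ (Z − V))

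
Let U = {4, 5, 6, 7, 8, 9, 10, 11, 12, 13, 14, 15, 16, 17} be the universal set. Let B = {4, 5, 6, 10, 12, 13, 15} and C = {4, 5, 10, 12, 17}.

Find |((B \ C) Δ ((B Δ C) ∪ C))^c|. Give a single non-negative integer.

B \ C = {6, 13, 15}
B Δ C = {6, 13, 15, 17}
(B Δ C) ∪ C = {4, 5, 6, 10, 12, 13, 15, 17}
(B \ C) Δ ((B Δ C) ∪ C) = {4, 5, 10, 12, 17}
((B \ C) Δ ((B Δ C) ∪ C))^c = {6, 7, 8, 9, 11, 13, 14, 15, 16}
|((B \ C) Δ ((B Δ C) ∪ C))^c| = 9

9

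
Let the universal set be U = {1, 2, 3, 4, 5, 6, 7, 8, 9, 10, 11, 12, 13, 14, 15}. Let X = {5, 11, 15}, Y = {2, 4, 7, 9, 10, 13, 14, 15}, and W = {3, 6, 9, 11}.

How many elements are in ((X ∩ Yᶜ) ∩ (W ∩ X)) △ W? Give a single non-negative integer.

Yᶜ = {1, 3, 5, 6, 8, 11, 12}
X ∩ Yᶜ = {5, 11}
W ∩ X = {11}
(X ∩ Yᶜ) ∩ (W ∩ X) = {11}
((X ∩ Yᶜ) ∩ (W ∩ X)) △ W = {3, 6, 9}
|((X ∩ Yᶜ) ∩ (W ∩ X)) △ W| = 3

3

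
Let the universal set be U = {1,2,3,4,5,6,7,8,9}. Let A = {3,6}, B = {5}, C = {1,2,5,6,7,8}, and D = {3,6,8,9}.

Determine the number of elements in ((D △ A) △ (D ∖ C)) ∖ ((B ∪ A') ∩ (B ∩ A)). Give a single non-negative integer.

D △ A = {8,9}
D ∖ C = {3,9}
(D △ A) △ (D ∖ C) = {3,8}
A' = {1,2,4,5,7,8,9}
B ∪ A' = {1,2,4,5,7,8,9}
B ∩ A = {}
(B ∪ A') ∩ (B ∩ A) = {}
((D △ A) △ (D ∖ C)) ∖ ((B ∪ A') ∩ (B ∩ A)) = {3,8}
|((D △ A) △ (D ∖ C)) ∖ ((B ∪ A') ∩ (B ∩ A))| = 2

2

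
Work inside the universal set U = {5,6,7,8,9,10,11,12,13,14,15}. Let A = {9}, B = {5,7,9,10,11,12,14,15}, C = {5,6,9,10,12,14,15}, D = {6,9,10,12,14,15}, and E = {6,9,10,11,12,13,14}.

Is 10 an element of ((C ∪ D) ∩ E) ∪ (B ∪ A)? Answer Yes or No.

10 ∈ C and 10 ∈ D, so 10 ∈ C ∪ D
10 ∈ (C ∪ D) and 10 ∈ E, so 10 ∈ (C ∪ D) ∩ E
10 ∈ B and 10 ∉ A, so 10 ∈ B ∪ A
10 ∈ ((C ∪ D) ∩ E) and 10 ∈ (B ∪ A), so 10 ∈ ((C ∪ D) ∩ E) ∪ (B ∪ A)

Yes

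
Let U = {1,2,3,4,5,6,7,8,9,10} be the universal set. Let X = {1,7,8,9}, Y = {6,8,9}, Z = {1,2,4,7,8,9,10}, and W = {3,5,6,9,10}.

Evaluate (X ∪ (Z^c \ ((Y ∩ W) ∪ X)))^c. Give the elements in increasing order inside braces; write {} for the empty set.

Z^c = {3,5,6}
Y ∩ W = {6,9}
(Y ∩ W) ∪ X = {1,6,7,8,9}
Z^c \ ((Y ∩ W) ∪ X) = {3,5}
X ∪ (Z^c \ ((Y ∩ W) ∪ X)) = {1,3,5,7,8,9}
(X ∪ (Z^c \ ((Y ∩ W) ∪ X)))^c = {2,4,6,10}

{2,4,6,10}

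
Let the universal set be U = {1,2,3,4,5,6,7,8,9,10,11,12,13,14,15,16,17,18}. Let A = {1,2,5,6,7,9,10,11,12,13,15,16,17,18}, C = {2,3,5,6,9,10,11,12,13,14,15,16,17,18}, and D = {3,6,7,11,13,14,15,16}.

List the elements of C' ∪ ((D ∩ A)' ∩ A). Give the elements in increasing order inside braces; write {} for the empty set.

C' = {1,4,7,8}
D ∩ A = {6,7,11,13,15,16}
(D ∩ A)' = {1,2,3,4,5,8,9,10,12,14,17,18}
(D ∩ A)' ∩ A = {1,2,5,9,10,12,17,18}
C' ∪ ((D ∩ A)' ∩ A) = {1,2,4,5,7,8,9,10,12,17,18}

{1,2,4,5,7,8,9,10,12,17,18}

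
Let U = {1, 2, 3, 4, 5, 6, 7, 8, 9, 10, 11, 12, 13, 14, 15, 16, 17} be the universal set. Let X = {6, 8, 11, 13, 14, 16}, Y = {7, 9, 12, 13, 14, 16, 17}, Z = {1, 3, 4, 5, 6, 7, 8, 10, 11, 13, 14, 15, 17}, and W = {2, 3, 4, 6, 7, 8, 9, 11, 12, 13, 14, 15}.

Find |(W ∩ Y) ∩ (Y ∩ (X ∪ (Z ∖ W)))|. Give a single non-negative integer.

2

W ∩ Y = {7, 9, 12, 13, 14}
Z ∖ W = {1, 5, 10, 17}
X ∪ (Z ∖ W) = {1, 5, 6, 8, 10, 11, 13, 14, 16, 17}
Y ∩ (X ∪ (Z ∖ W)) = {13, 14, 16, 17}
(W ∩ Y) ∩ (Y ∩ (X ∪ (Z ∖ W))) = {13, 14}
|(W ∩ Y) ∩ (Y ∩ (X ∪ (Z ∖ W)))| = 2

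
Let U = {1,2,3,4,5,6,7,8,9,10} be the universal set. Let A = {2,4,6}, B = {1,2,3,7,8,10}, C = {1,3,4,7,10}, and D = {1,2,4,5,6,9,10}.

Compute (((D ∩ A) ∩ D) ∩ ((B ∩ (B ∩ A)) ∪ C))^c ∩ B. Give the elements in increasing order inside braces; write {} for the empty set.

{1,3,7,8,10}

D ∩ A = {2,4,6}
(D ∩ A) ∩ D = {2,4,6}
B ∩ A = {2}
B ∩ (B ∩ A) = {2}
(B ∩ (B ∩ A)) ∪ C = {1,2,3,4,7,10}
((D ∩ A) ∩ D) ∩ ((B ∩ (B ∩ A)) ∪ C) = {2,4}
(((D ∩ A) ∩ D) ∩ ((B ∩ (B ∩ A)) ∪ C))^c = {1,3,5,6,7,8,9,10}
(((D ∩ A) ∩ D) ∩ ((B ∩ (B ∩ A)) ∪ C))^c ∩ B = {1,3,7,8,10}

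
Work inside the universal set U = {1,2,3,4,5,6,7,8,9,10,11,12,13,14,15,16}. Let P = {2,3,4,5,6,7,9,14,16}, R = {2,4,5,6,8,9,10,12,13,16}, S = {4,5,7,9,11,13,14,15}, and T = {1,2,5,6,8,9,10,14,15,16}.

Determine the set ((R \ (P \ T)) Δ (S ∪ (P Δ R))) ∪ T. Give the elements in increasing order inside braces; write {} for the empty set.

P \ T = {3,4,7}
R \ (P \ T) = {2,5,6,8,9,10,12,13,16}
P Δ R = {3,7,8,10,12,13,14}
S ∪ (P Δ R) = {3,4,5,7,8,9,10,11,12,13,14,15}
(R \ (P \ T)) Δ (S ∪ (P Δ R)) = {2,3,4,6,7,11,14,15,16}
((R \ (P \ T)) Δ (S ∪ (P Δ R))) ∪ T = {1,2,3,4,5,6,7,8,9,10,11,14,15,16}

{1,2,3,4,5,6,7,8,9,10,11,14,15,16}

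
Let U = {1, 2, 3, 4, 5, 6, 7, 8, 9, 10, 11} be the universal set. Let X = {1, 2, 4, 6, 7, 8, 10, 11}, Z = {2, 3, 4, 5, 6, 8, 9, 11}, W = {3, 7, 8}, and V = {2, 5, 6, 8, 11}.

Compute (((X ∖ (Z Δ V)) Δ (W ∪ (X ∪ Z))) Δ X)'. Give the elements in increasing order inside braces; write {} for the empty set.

Z Δ V = {3, 4, 9}
X ∖ (Z Δ V) = {1, 2, 6, 7, 8, 10, 11}
X ∪ Z = {1, 2, 3, 4, 5, 6, 7, 8, 9, 10, 11}
W ∪ (X ∪ Z) = {1, 2, 3, 4, 5, 6, 7, 8, 9, 10, 11}
(X ∖ (Z Δ V)) Δ (W ∪ (X ∪ Z)) = {3, 4, 5, 9}
((X ∖ (Z Δ V)) Δ (W ∪ (X ∪ Z))) Δ X = {1, 2, 3, 5, 6, 7, 8, 9, 10, 11}
(((X ∖ (Z Δ V)) Δ (W ∪ (X ∪ Z))) Δ X)' = {4}

{4}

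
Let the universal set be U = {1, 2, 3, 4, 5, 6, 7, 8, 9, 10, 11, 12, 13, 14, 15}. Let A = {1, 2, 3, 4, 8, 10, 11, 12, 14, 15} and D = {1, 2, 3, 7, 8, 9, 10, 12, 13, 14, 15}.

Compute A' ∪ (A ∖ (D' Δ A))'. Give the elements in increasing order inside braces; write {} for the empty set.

{1, 2, 3, 5, 6, 7, 8, 9, 10, 12, 13, 14, 15}

A' = {5, 6, 7, 9, 13}
D' = {4, 5, 6, 11}
D' Δ A = {1, 2, 3, 5, 6, 8, 10, 12, 14, 15}
A ∖ (D' Δ A) = {4, 11}
(A ∖ (D' Δ A))' = {1, 2, 3, 5, 6, 7, 8, 9, 10, 12, 13, 14, 15}
A' ∪ (A ∖ (D' Δ A))' = {1, 2, 3, 5, 6, 7, 8, 9, 10, 12, 13, 14, 15}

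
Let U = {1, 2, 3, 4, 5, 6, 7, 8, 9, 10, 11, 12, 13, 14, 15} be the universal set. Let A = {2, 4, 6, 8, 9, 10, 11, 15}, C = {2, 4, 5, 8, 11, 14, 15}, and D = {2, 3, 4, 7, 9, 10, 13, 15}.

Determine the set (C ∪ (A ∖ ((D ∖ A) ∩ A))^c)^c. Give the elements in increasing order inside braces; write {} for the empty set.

D ∖ A = {3, 7, 13}
(D ∖ A) ∩ A = {}
A ∖ ((D ∖ A) ∩ A) = {2, 4, 6, 8, 9, 10, 11, 15}
(A ∖ ((D ∖ A) ∩ A))^c = {1, 3, 5, 7, 12, 13, 14}
C ∪ (A ∖ ((D ∖ A) ∩ A))^c = {1, 2, 3, 4, 5, 7, 8, 11, 12, 13, 14, 15}
(C ∪ (A ∖ ((D ∖ A) ∩ A))^c)^c = {6, 9, 10}

{6, 9, 10}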